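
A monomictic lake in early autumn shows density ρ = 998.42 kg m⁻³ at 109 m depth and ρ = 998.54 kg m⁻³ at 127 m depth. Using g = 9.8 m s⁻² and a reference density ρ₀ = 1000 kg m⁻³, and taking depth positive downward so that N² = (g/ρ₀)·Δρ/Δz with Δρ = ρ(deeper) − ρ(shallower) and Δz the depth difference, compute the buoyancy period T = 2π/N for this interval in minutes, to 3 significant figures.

13.0 min

Δρ = 998.54 − 998.42 = 0.12 kg m⁻³ over Δz = 127 − 109 = 18 m.
N² = (9.8/1000) × (0.12/18) = 6.5333 × 10⁻⁵ s⁻².
N = √(6.5333 × 10⁻⁵) = 8.0829 × 10⁻³ rad s⁻¹, so T = 2π/N = 777.34 s = 12.956 min ≈ 13.0 min.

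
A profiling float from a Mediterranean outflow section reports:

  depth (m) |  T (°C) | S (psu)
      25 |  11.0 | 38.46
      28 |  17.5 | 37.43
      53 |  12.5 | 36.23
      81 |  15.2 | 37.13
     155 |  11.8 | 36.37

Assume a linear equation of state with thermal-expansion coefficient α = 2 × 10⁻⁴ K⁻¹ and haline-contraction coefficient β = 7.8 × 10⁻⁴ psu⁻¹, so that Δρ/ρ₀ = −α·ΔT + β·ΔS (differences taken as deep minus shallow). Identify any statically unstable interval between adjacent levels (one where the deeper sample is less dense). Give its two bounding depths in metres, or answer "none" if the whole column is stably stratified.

25–28 m

Evaluate Δρ/ρ₀ = −αΔT + βΔS across each adjacent pair:
  25–28 m: −αΔT+βΔS = −(2 × 10⁻⁴)(+6.5)+(7.8 × 10⁻⁴)(-1.03) = -2.1 × 10⁻³ → UNSTABLE
  28–53 m: −αΔT+βΔS = −(2 × 10⁻⁴)(-5.0)+(7.8 × 10⁻⁴)(-1.20) = 6.4 × 10⁻⁵ → stable
  53–81 m: −αΔT+βΔS = −(2 × 10⁻⁴)(+2.7)+(7.8 × 10⁻⁴)(+0.90) = 1.6 × 10⁻⁴ → stable
  81–155 m: −αΔT+βΔS = −(2 × 10⁻⁴)(-3.4)+(7.8 × 10⁻⁴)(-0.76) = 8.7 × 10⁻⁵ → stable
The 25–28 m interval has Δρ < 0: lighter water underlies denser water.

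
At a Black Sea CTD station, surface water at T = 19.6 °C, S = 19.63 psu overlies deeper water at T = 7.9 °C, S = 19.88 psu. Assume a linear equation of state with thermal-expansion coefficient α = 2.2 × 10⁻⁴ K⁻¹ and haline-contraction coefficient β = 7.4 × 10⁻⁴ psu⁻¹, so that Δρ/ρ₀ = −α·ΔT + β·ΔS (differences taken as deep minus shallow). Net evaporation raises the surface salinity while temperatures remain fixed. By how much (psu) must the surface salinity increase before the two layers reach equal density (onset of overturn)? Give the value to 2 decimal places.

Neutral buoyancy requires −α(T_deep − T_surf) + β(S_deep − S_surf′) = 0.
S_surf′ = S_deep − (α/β)·ΔT = 19.88 − (2.2 × 10⁻⁴/7.4 × 10⁻⁴)·(-11.7) = 23.3584 psu.
Increase required: 23.3584 − 19.63 = 3.7284 psu.

3.73 psu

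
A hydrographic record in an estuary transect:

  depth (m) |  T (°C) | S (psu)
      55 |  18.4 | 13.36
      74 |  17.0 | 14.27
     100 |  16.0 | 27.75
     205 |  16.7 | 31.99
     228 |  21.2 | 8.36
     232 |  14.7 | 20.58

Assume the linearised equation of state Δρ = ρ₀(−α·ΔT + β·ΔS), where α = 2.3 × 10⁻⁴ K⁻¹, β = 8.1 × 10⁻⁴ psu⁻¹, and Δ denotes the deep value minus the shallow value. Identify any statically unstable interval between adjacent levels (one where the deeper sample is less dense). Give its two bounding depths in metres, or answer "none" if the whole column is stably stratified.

Evaluate Δρ/ρ₀ = −αΔT + βΔS across each adjacent pair:
  55–74 m: −αΔT+βΔS = −(2.3 × 10⁻⁴)(-1.4)+(8.1 × 10⁻⁴)(+0.91) = 1.1 × 10⁻³ → stable
  74–100 m: −αΔT+βΔS = −(2.3 × 10⁻⁴)(-1.0)+(8.1 × 10⁻⁴)(+13.48) = 0.011 → stable
  100–205 m: −αΔT+βΔS = −(2.3 × 10⁻⁴)(+0.7)+(8.1 × 10⁻⁴)(+4.24) = 3.3 × 10⁻³ → stable
  205–228 m: −αΔT+βΔS = −(2.3 × 10⁻⁴)(+4.5)+(8.1 × 10⁻⁴)(-23.63) = -0.020 → UNSTABLE
  228–232 m: −αΔT+βΔS = −(2.3 × 10⁻⁴)(-6.5)+(8.1 × 10⁻⁴)(+12.22) = 0.011 → stable
The 205–228 m interval has Δρ < 0: lighter water underlies denser water.

205–228 m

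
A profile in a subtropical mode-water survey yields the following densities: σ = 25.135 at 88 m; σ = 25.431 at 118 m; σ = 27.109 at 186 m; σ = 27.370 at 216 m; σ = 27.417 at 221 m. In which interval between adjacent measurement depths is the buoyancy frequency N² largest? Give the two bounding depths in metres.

Compute the density gradient over each adjacent pair:
  88–118 m: Δρ/Δz = 0.296/30 = 9.9 × 10⁻³ kg m⁻⁴
  118–186 m: Δρ/Δz = 1.678/68 = 0.025 kg m⁻⁴
  186–216 m: Δρ/Δz = 0.261/30 = 8.7 × 10⁻³ kg m⁻⁴
  216–221 m: Δρ/Δz = 0.047/5 = 9.4 × 10⁻³ kg m⁻⁴
The largest gradient is in the 118–186 m interval — the pycnocline.

118–186 m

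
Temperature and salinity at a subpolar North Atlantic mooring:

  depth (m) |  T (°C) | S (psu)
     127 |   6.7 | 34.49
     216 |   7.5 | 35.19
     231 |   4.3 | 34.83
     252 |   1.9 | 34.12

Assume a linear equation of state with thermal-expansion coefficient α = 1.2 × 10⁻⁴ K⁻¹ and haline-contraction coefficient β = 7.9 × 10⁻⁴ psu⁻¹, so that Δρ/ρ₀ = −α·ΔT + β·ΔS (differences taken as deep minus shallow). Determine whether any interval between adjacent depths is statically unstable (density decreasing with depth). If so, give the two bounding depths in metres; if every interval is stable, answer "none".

Evaluate Δρ/ρ₀ = −αΔT + βΔS across each adjacent pair:
  127–216 m: −αΔT+βΔS = −(1.2 × 10⁻⁴)(+0.8)+(7.9 × 10⁻⁴)(+0.70) = 4.6 × 10⁻⁴ → stable
  216–231 m: −αΔT+βΔS = −(1.2 × 10⁻⁴)(-3.2)+(7.9 × 10⁻⁴)(-0.36) = 1.0 × 10⁻⁴ → stable
  231–252 m: −αΔT+βΔS = −(1.2 × 10⁻⁴)(-2.4)+(7.9 × 10⁻⁴)(-0.71) = -2.7 × 10⁻⁴ → UNSTABLE
The 231–252 m interval has Δρ < 0: lighter water underlies denser water.

231–252 m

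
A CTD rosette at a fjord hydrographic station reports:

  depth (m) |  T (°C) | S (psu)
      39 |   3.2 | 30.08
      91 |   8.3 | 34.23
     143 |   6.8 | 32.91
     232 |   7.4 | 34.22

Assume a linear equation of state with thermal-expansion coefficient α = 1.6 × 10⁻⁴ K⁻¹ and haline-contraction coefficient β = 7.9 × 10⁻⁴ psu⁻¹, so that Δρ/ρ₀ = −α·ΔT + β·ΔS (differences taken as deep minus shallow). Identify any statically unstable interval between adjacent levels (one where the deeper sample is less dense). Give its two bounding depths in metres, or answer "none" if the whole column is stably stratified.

Evaluate Δρ/ρ₀ = −αΔT + βΔS across each adjacent pair:
  39–91 m: −αΔT+βΔS = −(1.6 × 10⁻⁴)(+5.1)+(7.9 × 10⁻⁴)(+4.15) = 2.5 × 10⁻³ → stable
  91–143 m: −αΔT+βΔS = −(1.6 × 10⁻⁴)(-1.5)+(7.9 × 10⁻⁴)(-1.32) = -8.0 × 10⁻⁴ → UNSTABLE
  143–232 m: −αΔT+βΔS = −(1.6 × 10⁻⁴)(+0.6)+(7.9 × 10⁻⁴)(+1.31) = 9.4 × 10⁻⁴ → stable
The 91–143 m interval has Δρ < 0: lighter water underlies denser water.

91–143 m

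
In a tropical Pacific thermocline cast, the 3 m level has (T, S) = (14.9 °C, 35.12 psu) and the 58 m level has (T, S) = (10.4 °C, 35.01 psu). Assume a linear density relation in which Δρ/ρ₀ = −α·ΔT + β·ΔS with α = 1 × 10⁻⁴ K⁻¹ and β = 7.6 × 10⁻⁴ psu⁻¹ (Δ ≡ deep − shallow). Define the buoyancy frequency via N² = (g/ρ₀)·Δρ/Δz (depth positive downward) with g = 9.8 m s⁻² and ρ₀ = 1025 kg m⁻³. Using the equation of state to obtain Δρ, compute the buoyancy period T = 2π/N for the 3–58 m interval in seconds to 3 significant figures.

778 s

ΔT = -4.5 K, ΔS = -0.11 psu (deep − shallow).
Δρ/ρ₀ = −αΔT + βΔS = 4.50 × 10⁻⁴ − 8.36 × 10⁻⁵ = 3.664 × 10⁻⁴, so Δρ ≈ 0.3756 kg m⁻³.
N² = (g/ρ₀)·Δρ/Δz = g·(Δρ/ρ₀)/Δz = 9.8 × 3.664 × 10⁻⁴ / 55 = 6.5286 × 10⁻⁵ s⁻².
N = √(6.5286 × 10⁻⁵) = 8.0800 × 10⁻³ rad s⁻¹ → T = 2π/N = 777.62 s ≈ 778 s.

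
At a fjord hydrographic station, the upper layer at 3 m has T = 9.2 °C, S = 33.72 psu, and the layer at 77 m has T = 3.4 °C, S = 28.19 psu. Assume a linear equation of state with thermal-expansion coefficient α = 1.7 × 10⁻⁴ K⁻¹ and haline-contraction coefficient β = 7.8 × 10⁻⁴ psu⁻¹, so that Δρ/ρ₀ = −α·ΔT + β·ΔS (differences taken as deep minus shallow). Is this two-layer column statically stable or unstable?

unstable

ΔT = 3.4 − 9.2 = -5.8 K and ΔS = 28.19 − 33.72 = -5.53 psu (deep − shallow).
−αΔT = 9.86 × 10⁻⁴; βΔS = -4.3134 × 10⁻³; sum Δρ/ρ₀ = -3.3274 × 10⁻³.
Δρ/ρ₀ < 0, so Δρ < 0: deeper water is lighter → statically unstable; the column would overturn.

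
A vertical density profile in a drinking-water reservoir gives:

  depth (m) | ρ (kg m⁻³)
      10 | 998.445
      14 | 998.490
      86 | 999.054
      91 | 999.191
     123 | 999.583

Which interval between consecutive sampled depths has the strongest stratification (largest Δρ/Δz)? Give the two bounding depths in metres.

86–91 m

Compute the density gradient over each adjacent pair:
  10–14 m: Δρ/Δz = 0.045/4 = 0.011 kg m⁻⁴
  14–86 m: Δρ/Δz = 0.564/72 = 7.8 × 10⁻³ kg m⁻⁴
  86–91 m: Δρ/Δz = 0.137/5 = 0.027 kg m⁻⁴
  91–123 m: Δρ/Δz = 0.392/32 = 0.012 kg m⁻⁴
The largest gradient is in the 86–91 m interval — the pycnocline.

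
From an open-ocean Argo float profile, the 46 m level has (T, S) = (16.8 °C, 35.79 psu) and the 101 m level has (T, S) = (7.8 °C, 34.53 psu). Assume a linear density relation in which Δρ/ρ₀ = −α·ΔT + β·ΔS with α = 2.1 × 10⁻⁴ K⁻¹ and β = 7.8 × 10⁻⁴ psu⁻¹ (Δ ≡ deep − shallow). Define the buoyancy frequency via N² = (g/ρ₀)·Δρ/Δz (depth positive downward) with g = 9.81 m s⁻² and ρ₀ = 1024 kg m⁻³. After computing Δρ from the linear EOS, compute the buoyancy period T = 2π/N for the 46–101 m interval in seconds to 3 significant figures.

ΔT = -9.0 K, ΔS = -1.26 psu (deep − shallow).
Δρ/ρ₀ = −αΔT + βΔS = 1.89 × 10⁻³ − 9.828 × 10⁻⁴ = 9.072 × 10⁻⁴, so Δρ ≈ 0.9290 kg m⁻³.
N² = (g/ρ₀)·Δρ/Δz = g·(Δρ/ρ₀)/Δz = 9.81 × 9.072 × 10⁻⁴ / 55 = 1.6181 × 10⁻⁴ s⁻².
N = √(1.6181 × 10⁻⁴) = 0.012720 rad s⁻¹ → T = 2π/N = 493.96 s ≈ 494 s.

494 s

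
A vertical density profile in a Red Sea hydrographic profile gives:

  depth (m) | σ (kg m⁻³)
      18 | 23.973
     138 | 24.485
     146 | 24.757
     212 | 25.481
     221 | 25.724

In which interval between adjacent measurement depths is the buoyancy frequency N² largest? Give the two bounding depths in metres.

Compute the density gradient over each adjacent pair:
  18–138 m: Δρ/Δz = 0.512/120 = 4.3 × 10⁻³ kg m⁻⁴
  138–146 m: Δρ/Δz = 0.272/8 = 0.034 kg m⁻⁴
  146–212 m: Δρ/Δz = 0.724/66 = 0.011 kg m⁻⁴
  212–221 m: Δρ/Δz = 0.243/9 = 0.027 kg m⁻⁴
The largest gradient is in the 138–146 m interval — the pycnocline.

138–146 m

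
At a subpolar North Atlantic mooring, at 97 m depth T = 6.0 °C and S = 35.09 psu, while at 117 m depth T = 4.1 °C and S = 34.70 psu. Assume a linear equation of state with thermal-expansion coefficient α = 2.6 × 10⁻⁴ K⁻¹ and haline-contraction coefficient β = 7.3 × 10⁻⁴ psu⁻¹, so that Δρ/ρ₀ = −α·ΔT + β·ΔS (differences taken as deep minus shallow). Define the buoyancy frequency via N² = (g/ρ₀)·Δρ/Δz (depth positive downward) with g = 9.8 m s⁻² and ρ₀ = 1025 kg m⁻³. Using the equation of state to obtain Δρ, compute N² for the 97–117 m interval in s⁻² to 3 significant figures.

1.03 × 10⁻⁴ s⁻²

ΔT = -1.9 K, ΔS = -0.39 psu (deep − shallow).
Δρ/ρ₀ = −αΔT + βΔS = 4.94 × 10⁻⁴ − 2.847 × 10⁻⁴ = 2.093 × 10⁻⁴, so Δρ ≈ 0.2145 kg m⁻³.
N² = (g/ρ₀)·Δρ/Δz = g·(Δρ/ρ₀)/Δz = 9.8 × 2.093 × 10⁻⁴ / 20 = 1.0256 × 10⁻⁴ s⁻² ≈ 1.03 × 10⁻⁴ s⁻².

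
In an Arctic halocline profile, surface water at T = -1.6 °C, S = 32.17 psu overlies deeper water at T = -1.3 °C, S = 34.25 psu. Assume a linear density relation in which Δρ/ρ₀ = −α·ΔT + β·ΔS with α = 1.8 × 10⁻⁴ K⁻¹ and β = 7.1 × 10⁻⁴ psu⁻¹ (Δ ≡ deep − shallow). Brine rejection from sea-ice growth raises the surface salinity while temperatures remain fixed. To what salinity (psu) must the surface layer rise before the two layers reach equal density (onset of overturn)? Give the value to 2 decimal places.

Neutral buoyancy requires −α(T_deep − T_surf) + β(S_deep − S_surf′) = 0.
S_surf′ = S_deep − (α/β)·ΔT = 34.25 − (1.8 × 10⁻⁴/7.1 × 10⁻⁴)·(+0.3) = 34.1739 psu.
Increase required: 34.1739 − 32.17 = 2.0039 psu.

34.17 psu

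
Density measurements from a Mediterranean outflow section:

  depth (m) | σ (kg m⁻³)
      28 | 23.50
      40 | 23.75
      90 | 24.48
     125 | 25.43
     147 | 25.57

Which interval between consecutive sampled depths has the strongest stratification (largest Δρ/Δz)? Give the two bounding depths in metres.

90–125 m

Compute the density gradient over each adjacent pair:
  28–40 m: Δρ/Δz = 0.25/12 = 0.021 kg m⁻⁴
  40–90 m: Δρ/Δz = 0.73/50 = 0.015 kg m⁻⁴
  90–125 m: Δρ/Δz = 0.95/35 = 0.027 kg m⁻⁴
  125–147 m: Δρ/Δz = 0.14/22 = 6.4 × 10⁻³ kg m⁻⁴
The largest gradient is in the 90–125 m interval — the pycnocline.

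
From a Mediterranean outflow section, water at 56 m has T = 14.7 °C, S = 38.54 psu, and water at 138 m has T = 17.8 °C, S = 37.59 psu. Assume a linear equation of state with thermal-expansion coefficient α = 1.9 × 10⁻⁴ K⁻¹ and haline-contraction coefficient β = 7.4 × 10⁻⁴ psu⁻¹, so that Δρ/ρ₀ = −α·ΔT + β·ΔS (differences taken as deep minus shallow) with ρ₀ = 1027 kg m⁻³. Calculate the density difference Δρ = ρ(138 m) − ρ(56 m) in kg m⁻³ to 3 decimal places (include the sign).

-1.327 kg m⁻³

ΔT = +3.1 K, ΔS = -0.95 psu (deep − shallow).
Δρ/ρ₀ = −(1.9 × 10⁻⁴)(+3.1) + (7.4 × 10⁻⁴)(-0.95) = -1.292 × 10⁻³.
Δρ = 1027 × (-1.292 × 10⁻³) = -1.327 kg m⁻³.
Negative Δρ: lighter below, statically unstable.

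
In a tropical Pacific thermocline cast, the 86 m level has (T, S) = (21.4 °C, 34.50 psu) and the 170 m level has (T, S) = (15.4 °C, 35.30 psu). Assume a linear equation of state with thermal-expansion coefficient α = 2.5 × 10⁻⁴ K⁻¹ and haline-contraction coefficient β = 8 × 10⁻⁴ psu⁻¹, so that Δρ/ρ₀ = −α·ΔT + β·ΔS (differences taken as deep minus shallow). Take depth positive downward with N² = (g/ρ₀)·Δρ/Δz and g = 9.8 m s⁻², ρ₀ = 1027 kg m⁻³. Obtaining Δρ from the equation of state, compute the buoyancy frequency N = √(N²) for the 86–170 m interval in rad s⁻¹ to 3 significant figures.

0.0158 rad s⁻¹

ΔT = -6.0 K, ΔS = +0.80 psu (deep − shallow).
Δρ/ρ₀ = −αΔT + βΔS = 1.50 × 10⁻³ + 6.40 × 10⁻⁴ = 2.14 × 10⁻³, so Δρ ≈ 2.198 kg m⁻³.
N² = (g/ρ₀)·Δρ/Δz = g·(Δρ/ρ₀)/Δz = 9.8 × 2.14 × 10⁻³ / 84 = 2.4967 × 10⁻⁴ s⁻².
N = √(2.4967 × 10⁻⁴) = 0.015801 rad s⁻¹ ≈ 0.0158 rad s⁻¹.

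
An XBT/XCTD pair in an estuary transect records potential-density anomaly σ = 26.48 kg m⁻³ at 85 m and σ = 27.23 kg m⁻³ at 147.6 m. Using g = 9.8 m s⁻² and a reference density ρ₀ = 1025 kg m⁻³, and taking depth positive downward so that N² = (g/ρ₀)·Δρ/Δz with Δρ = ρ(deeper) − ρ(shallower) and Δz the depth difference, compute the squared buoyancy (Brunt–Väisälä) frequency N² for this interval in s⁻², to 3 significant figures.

1.15 × 10⁻⁴ s⁻²

Δρ = 1027.23 − 1026.48 = 0.75 kg m⁻³ over Δz = 147.6 − 85 = 62.6 m.
N² = (9.8/1025) × (0.75/62.6) = 1.1455 × 10⁻⁴ s⁻² ≈ 1.15 × 10⁻⁴ s⁻².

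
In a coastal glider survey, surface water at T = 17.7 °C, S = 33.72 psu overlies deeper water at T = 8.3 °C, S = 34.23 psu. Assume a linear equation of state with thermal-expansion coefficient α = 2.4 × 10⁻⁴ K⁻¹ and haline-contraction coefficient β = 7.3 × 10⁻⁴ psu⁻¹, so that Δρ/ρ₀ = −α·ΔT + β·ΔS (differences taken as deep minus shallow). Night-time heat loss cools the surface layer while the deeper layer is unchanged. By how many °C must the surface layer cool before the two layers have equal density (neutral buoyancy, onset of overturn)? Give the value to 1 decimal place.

Neutral buoyancy requires Δρ = 0, i.e. −α(T_deep − T_surf′) + β(S_deep − S_surf) = 0.
T_surf′ = T_deep − (β/α)·ΔS = 8.3 − (7.3 × 10⁻⁴/2.4 × 10⁻⁴)·(+0.51) = 6.749 °C.
Cooling required: 17.7 − (6.749) = 10.951 °C.

11.0 °C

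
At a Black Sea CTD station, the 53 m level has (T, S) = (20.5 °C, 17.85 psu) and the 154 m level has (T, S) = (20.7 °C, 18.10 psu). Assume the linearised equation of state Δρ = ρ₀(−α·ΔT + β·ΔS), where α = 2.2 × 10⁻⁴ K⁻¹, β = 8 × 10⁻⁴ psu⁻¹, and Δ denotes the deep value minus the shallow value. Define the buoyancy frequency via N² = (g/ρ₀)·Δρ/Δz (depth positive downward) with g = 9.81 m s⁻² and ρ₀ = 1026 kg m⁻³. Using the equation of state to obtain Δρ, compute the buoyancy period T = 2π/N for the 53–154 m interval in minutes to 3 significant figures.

ΔT = +0.2 K, ΔS = +0.25 psu (deep − shallow).
Δρ/ρ₀ = −αΔT + βΔS = -4.40 × 10⁻⁵ + 2.00 × 10⁻⁴ = 1.56 × 10⁻⁴, so Δρ ≈ 0.1601 kg m⁻³.
N² = (g/ρ₀)·Δρ/Δz = g·(Δρ/ρ₀)/Δz = 9.81 × 1.56 × 10⁻⁴ / 101 = 1.5152 × 10⁻⁵ s⁻².
N = √(1.5152 × 10⁻⁵) = 3.8926 × 10⁻³ rad s⁻¹ → T = 2π/N = 1.6141 × 10³ s = 26.902 min ≈ 26.9 min.

26.9 min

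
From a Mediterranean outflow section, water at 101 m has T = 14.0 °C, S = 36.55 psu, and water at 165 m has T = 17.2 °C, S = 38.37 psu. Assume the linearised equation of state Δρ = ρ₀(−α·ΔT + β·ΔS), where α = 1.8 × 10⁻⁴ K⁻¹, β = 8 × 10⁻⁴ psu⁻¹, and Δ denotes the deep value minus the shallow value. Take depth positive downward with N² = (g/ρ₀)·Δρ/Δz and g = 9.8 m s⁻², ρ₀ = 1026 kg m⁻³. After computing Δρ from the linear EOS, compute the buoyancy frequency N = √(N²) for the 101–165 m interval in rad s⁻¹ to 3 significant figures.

0.0116 rad s⁻¹

ΔT = +3.2 K, ΔS = +1.82 psu (deep − shallow).
Δρ/ρ₀ = −αΔT + βΔS = -5.76 × 10⁻⁴ + 1.456 × 10⁻³ = 8.80 × 10⁻⁴, so Δρ ≈ 0.9029 kg m⁻³.
N² = (g/ρ₀)·Δρ/Δz = g·(Δρ/ρ₀)/Δz = 9.8 × 8.80 × 10⁻⁴ / 64 = 1.3475 × 10⁻⁴ s⁻².
N = √(1.3475 × 10⁻⁴) = 0.011608 rad s⁻¹ ≈ 0.0116 rad s⁻¹.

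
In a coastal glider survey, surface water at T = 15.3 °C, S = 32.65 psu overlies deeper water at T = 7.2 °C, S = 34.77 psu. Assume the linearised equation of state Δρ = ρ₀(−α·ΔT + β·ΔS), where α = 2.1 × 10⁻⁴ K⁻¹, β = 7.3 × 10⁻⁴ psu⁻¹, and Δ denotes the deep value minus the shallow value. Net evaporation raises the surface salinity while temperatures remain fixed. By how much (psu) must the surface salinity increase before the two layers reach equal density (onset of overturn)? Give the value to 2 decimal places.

Neutral buoyancy requires −α(T_deep − T_surf) + β(S_deep − S_surf′) = 0.
S_surf′ = S_deep − (α/β)·ΔT = 34.77 − (2.1 × 10⁻⁴/7.3 × 10⁻⁴)·(-8.1) = 37.1001 psu.
Increase required: 37.1001 − 32.65 = 4.4501 psu.

4.45 psu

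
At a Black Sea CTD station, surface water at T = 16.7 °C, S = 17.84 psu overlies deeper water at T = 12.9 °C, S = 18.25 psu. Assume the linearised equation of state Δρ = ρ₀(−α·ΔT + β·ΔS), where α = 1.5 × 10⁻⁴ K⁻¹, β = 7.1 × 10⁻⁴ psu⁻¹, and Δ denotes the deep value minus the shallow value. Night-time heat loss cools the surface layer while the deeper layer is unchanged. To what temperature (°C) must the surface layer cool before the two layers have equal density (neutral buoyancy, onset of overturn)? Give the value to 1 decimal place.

11.0 °C

Neutral buoyancy requires Δρ = 0, i.e. −α(T_deep − T_surf′) + β(S_deep − S_surf) = 0.
T_surf′ = T_deep − (β/α)·ΔS = 12.9 − (7.1 × 10⁻⁴/1.5 × 10⁻⁴)·(+0.41) = 10.959 °C.
Cooling required: 16.7 − (10.959) = 5.741 °C.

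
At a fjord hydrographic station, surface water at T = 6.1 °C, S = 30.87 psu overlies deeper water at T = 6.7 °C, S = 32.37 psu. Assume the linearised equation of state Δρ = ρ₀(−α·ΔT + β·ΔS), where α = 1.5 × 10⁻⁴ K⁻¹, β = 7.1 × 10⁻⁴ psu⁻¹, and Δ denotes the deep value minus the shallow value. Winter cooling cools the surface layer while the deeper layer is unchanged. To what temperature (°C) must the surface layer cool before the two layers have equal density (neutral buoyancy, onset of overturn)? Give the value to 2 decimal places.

-0.40 °C

Neutral buoyancy requires Δρ = 0, i.e. −α(T_deep − T_surf′) + β(S_deep − S_surf) = 0.
T_surf′ = T_deep − (β/α)·ΔS = 6.7 − (7.1 × 10⁻⁴/1.5 × 10⁻⁴)·(+1.50) = -0.4000 °C.
Cooling required: 6.1 − (-0.4000) = 6.5000 °C.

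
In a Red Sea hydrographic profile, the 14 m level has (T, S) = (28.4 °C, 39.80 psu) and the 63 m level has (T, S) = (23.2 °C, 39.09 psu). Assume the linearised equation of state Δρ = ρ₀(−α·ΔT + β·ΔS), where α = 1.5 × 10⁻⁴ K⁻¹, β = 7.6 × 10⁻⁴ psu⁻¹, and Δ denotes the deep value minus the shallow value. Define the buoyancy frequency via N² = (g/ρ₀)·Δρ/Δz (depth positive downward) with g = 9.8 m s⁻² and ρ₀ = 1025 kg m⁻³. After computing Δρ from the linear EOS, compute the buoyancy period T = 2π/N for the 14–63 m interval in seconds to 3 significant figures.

ΔT = -5.2 K, ΔS = -0.71 psu (deep − shallow).
Δρ/ρ₀ = −αΔT + βΔS = 7.80 × 10⁻⁴ − 5.396 × 10⁻⁴ = 2.404 × 10⁻⁴, so Δρ ≈ 0.2464 kg m⁻³.
N² = (g/ρ₀)·Δρ/Δz = g·(Δρ/ρ₀)/Δz = 9.8 × 2.404 × 10⁻⁴ / 49 = 4.8080 × 10⁻⁵ s⁻².
N = √(4.8080 × 10⁻⁵) = 6.9340 × 10⁻³ rad s⁻¹ → T = 2π/N = 906.14 s ≈ 906 s.

906 s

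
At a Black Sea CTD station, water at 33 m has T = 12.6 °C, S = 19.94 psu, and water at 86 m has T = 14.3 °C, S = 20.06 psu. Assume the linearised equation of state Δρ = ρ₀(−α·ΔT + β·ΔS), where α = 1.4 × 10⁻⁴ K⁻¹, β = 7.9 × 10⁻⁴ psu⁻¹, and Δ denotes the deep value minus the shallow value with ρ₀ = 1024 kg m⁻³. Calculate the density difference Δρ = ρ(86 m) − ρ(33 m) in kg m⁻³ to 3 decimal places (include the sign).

ΔT = +1.7 K, ΔS = +0.12 psu (deep − shallow).
Δρ/ρ₀ = −(1.4 × 10⁻⁴)(+1.7) + (7.9 × 10⁻⁴)(+0.12) = -1.432 × 10⁻⁴.
Δρ = 1024 × (-1.432 × 10⁻⁴) = -0.147 kg m⁻³.
Negative Δρ: lighter below, statically unstable.

-0.147 kg m⁻³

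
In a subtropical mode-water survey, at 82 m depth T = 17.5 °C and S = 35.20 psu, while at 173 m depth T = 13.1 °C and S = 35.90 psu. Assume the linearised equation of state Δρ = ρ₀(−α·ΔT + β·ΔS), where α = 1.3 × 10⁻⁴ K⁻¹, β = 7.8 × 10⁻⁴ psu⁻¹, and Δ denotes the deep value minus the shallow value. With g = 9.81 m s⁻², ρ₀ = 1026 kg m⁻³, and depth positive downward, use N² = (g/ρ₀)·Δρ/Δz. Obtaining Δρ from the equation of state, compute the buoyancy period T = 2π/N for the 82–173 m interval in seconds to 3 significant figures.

572 s

ΔT = -4.4 K, ΔS = +0.70 psu (deep − shallow).
Δρ/ρ₀ = −αΔT + βΔS = 5.72 × 10⁻⁴ + 5.46 × 10⁻⁴ = 1.118 × 10⁻³, so Δρ ≈ 1.147 kg m⁻³.
N² = (g/ρ₀)·Δρ/Δz = g·(Δρ/ρ₀)/Δz = 9.81 × 1.118 × 10⁻³ / 91 = 1.2052 × 10⁻⁴ s⁻².
N = √(1.2052 × 10⁻⁴) = 0.010978 rad s⁻¹ → T = 2π/N = 572.34 s ≈ 572 s.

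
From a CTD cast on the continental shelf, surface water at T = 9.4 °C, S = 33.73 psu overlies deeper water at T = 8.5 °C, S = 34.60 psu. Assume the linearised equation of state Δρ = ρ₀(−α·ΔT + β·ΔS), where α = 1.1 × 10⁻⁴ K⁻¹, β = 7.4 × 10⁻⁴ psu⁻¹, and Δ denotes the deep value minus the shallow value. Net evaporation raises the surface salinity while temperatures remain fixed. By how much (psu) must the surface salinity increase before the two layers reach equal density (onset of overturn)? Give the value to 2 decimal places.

Neutral buoyancy requires −α(T_deep − T_surf) + β(S_deep − S_surf′) = 0.
S_surf′ = S_deep − (α/β)·ΔT = 34.60 − (1.1 × 10⁻⁴/7.4 × 10⁻⁴)·(-0.9) = 34.7338 psu.
Increase required: 34.7338 − 33.73 = 1.0038 psu.

1.00 psu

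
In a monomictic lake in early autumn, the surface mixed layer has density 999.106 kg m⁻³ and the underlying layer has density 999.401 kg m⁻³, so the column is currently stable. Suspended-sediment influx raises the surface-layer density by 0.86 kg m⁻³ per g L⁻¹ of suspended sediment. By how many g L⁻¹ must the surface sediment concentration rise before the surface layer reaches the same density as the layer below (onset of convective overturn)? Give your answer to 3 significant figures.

0.343 g L⁻¹

Density deficit of the surface layer: 999.401 − 999.106 = 0.295 kg m⁻³.
Required change = 0.295 / 0.86 = 0.343 g L⁻¹.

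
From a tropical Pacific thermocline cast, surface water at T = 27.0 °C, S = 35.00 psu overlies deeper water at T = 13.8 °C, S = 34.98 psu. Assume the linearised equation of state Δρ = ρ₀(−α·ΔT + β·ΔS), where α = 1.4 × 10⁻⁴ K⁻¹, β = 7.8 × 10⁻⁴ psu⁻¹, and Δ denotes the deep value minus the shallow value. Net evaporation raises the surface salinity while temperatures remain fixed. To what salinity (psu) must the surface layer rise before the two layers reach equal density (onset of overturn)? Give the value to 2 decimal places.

Neutral buoyancy requires −α(T_deep − T_surf) + β(S_deep − S_surf′) = 0.
S_surf′ = S_deep − (α/β)·ΔT = 34.98 − (1.4 × 10⁻⁴/7.8 × 10⁻⁴)·(-13.2) = 37.3492 psu.
Increase required: 37.3492 − 35.00 = 2.3492 psu.

37.35 psu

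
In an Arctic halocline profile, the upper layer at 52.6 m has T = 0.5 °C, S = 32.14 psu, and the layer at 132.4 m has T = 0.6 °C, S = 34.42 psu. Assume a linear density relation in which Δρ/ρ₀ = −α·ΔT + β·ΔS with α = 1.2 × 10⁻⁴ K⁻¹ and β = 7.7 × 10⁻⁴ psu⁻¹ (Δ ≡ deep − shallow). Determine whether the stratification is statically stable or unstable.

stable

ΔT = 0.6 − 0.5 = +0.1 K and ΔS = 34.42 − 32.14 = +2.28 psu (deep − shallow).
−αΔT = -1.20 × 10⁻⁵; βΔS = 1.7556 × 10⁻³; sum Δρ/ρ₀ = 1.7436 × 10⁻³.
Δρ/ρ₀ > 0, so Δρ > 0: deeper water is denser → statically stable.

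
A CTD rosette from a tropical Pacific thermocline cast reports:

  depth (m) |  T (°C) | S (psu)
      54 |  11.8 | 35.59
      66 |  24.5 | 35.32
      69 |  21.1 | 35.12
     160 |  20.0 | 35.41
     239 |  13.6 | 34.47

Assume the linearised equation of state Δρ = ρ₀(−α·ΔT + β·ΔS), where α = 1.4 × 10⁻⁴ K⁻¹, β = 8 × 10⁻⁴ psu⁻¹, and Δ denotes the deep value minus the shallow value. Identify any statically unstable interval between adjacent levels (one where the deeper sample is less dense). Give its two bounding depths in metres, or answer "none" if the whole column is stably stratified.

Evaluate Δρ/ρ₀ = −αΔT + βΔS across each adjacent pair:
  54–66 m: −αΔT+βΔS = −(1.4 × 10⁻⁴)(+12.7)+(8 × 10⁻⁴)(-0.27) = -2.0 × 10⁻³ → UNSTABLE
  66–69 m: −αΔT+βΔS = −(1.4 × 10⁻⁴)(-3.4)+(8 × 10⁻⁴)(-0.20) = 3.2 × 10⁻⁴ → stable
  69–160 m: −αΔT+βΔS = −(1.4 × 10⁻⁴)(-1.1)+(8 × 10⁻⁴)(+0.29) = 3.9 × 10⁻⁴ → stable
  160–239 m: −αΔT+βΔS = −(1.4 × 10⁻⁴)(-6.4)+(8 × 10⁻⁴)(-0.94) = 1.4 × 10⁻⁴ → stable
The 54–66 m interval has Δρ < 0: lighter water underlies denser water.

54–66 m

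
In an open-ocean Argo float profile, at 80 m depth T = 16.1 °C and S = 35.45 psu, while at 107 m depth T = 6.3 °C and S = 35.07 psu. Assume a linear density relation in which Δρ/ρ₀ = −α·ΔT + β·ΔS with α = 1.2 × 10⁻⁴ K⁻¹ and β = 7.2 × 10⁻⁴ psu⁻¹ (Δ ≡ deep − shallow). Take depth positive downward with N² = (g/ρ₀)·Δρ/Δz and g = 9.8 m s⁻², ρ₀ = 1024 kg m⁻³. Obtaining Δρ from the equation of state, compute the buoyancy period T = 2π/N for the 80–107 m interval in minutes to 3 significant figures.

ΔT = -9.8 K, ΔS = -0.38 psu (deep − shallow).
Δρ/ρ₀ = −αΔT + βΔS = 1.176 × 10⁻³ − 2.736 × 10⁻⁴ = 9.024 × 10⁻⁴, so Δρ ≈ 0.9241 kg m⁻³.
N² = (g/ρ₀)·Δρ/Δz = g·(Δρ/ρ₀)/Δz = 9.8 × 9.024 × 10⁻⁴ / 27 = 3.2754 × 10⁻⁴ s⁻².
N = √(3.2754 × 10⁻⁴) = 0.018098 rad s⁻¹ → T = 2π/N = 347.18 s = 5.7863 min ≈ 5.79 min.

5.79 min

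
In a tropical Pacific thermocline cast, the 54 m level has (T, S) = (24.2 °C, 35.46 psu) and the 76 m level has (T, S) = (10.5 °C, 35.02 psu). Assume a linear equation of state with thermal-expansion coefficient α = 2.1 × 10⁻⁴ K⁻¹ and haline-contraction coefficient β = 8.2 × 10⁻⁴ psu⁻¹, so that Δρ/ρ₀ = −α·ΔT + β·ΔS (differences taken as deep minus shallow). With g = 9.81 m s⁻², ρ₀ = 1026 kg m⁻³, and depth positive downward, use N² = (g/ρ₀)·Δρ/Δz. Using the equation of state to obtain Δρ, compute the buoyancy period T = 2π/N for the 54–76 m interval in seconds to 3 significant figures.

188 s

ΔT = -13.7 K, ΔS = -0.44 psu (deep − shallow).
Δρ/ρ₀ = −αΔT + βΔS = 2.877 × 10⁻³ − 3.608 × 10⁻⁴ = 2.5162 × 10⁻³, so Δρ ≈ 2.582 kg m⁻³.
N² = (g/ρ₀)·Δρ/Δz = g·(Δρ/ρ₀)/Δz = 9.81 × 2.5162 × 10⁻³ / 22 = 1.1220 × 10⁻³ s⁻².
N = √(1.1220 × 10⁻³) = 0.033496 rad s⁻¹ → T = 2π/N = 187.58 s ≈ 188 s.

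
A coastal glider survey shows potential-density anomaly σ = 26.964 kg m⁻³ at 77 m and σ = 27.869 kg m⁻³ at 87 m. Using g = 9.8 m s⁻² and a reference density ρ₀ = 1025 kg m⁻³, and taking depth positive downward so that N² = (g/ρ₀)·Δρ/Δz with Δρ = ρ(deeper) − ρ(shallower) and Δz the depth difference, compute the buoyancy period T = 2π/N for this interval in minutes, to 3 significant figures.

Δρ = 1027.869 − 1026.964 = 0.905 kg m⁻³ over Δz = 87 − 77 = 10 m.
N² = (9.8/1025) × (0.905/10) = 8.6527 × 10⁻⁴ s⁻².
N = √(8.6527 × 10⁻⁴) = 0.029415 rad s⁻¹, so T = 2π/N = 213.60 s = 3.5600 min ≈ 3.56 min.

3.56 min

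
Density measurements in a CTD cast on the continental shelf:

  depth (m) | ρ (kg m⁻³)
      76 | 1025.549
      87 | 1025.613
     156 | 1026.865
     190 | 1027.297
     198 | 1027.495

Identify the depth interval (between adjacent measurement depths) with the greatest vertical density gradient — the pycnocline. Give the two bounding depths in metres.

190–198 m

Compute the density gradient over each adjacent pair:
  76–87 m: Δρ/Δz = 0.064/11 = 5.8 × 10⁻³ kg m⁻⁴
  87–156 m: Δρ/Δz = 1.252/69 = 0.018 kg m⁻⁴
  156–190 m: Δρ/Δz = 0.432/34 = 0.013 kg m⁻⁴
  190–198 m: Δρ/Δz = 0.198/8 = 0.025 kg m⁻⁴
The largest gradient is in the 190–198 m interval — the pycnocline.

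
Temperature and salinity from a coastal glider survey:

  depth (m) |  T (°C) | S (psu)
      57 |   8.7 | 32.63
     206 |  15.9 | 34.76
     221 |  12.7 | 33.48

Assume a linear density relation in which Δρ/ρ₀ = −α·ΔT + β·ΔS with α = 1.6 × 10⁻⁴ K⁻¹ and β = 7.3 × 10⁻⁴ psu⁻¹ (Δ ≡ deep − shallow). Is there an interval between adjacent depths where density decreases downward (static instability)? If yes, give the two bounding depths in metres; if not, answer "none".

206–221 m

Evaluate Δρ/ρ₀ = −αΔT + βΔS across each adjacent pair:
  57–206 m: −αΔT+βΔS = −(1.6 × 10⁻⁴)(+7.2)+(7.3 × 10⁻⁴)(+2.13) = 4.0 × 10⁻⁴ → stable
  206–221 m: −αΔT+βΔS = −(1.6 × 10⁻⁴)(-3.2)+(7.3 × 10⁻⁴)(-1.28) = -4.2 × 10⁻⁴ → UNSTABLE
The 206–221 m interval has Δρ < 0: lighter water underlies denser water.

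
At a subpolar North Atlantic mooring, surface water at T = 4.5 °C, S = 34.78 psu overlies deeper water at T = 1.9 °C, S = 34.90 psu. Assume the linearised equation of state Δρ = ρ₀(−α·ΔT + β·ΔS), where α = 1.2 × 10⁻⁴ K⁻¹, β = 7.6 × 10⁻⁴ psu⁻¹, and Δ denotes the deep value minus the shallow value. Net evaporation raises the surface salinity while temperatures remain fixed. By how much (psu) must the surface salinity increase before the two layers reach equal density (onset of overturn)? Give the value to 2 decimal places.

Neutral buoyancy requires −α(T_deep − T_surf) + β(S_deep − S_surf′) = 0.
S_surf′ = S_deep − (α/β)·ΔT = 34.90 − (1.2 × 10⁻⁴/7.6 × 10⁻⁴)·(-2.6) = 35.3105 psu.
Increase required: 35.3105 − 34.78 = 0.5305 psu.

0.53 psu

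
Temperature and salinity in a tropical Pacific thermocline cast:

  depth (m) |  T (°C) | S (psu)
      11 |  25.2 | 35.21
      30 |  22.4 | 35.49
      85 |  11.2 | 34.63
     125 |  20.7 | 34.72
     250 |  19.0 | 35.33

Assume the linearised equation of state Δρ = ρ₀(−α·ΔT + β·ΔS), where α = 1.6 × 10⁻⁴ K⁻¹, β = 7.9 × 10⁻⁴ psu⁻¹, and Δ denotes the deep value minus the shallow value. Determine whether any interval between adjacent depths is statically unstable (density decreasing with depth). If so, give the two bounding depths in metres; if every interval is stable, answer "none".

85–125 m

Evaluate Δρ/ρ₀ = −αΔT + βΔS across each adjacent pair:
  11–30 m: −αΔT+βΔS = −(1.6 × 10⁻⁴)(-2.8)+(7.9 × 10⁻⁴)(+0.28) = 6.7 × 10⁻⁴ → stable
  30–85 m: −αΔT+βΔS = −(1.6 × 10⁻⁴)(-11.2)+(7.9 × 10⁻⁴)(-0.86) = 1.1 × 10⁻³ → stable
  85–125 m: −αΔT+βΔS = −(1.6 × 10⁻⁴)(+9.5)+(7.9 × 10⁻⁴)(+0.09) = -1.4 × 10⁻³ → UNSTABLE
  125–250 m: −αΔT+βΔS = −(1.6 × 10⁻⁴)(-1.7)+(7.9 × 10⁻⁴)(+0.61) = 7.5 × 10⁻⁴ → stable
The 85–125 m interval has Δρ < 0: lighter water underlies denser water.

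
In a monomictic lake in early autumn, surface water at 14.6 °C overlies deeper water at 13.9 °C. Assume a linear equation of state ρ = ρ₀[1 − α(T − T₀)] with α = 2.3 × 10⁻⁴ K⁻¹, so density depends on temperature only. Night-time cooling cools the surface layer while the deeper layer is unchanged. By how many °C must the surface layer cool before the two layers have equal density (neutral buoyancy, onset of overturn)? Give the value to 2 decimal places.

With temperature the only control, equal density requires T_surf′ = T_deep.
T_surf′ = 13.9 °C.
Cooling required: 14.6 − 13.9 = 0.70 °C.

0.70 °C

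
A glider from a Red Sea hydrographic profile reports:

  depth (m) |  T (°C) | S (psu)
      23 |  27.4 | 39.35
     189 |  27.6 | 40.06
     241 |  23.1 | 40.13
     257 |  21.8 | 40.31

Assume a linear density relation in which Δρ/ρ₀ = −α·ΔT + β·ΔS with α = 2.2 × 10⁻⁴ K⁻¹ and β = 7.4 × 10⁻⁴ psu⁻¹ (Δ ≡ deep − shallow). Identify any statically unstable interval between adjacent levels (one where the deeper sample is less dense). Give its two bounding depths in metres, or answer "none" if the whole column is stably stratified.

Evaluate Δρ/ρ₀ = −αΔT + βΔS across each adjacent pair:
  23–189 m: −αΔT+βΔS = −(2.2 × 10⁻⁴)(+0.2)+(7.4 × 10⁻⁴)(+0.71) = 4.8 × 10⁻⁴ → stable
  189–241 m: −αΔT+βΔS = −(2.2 × 10⁻⁴)(-4.5)+(7.4 × 10⁻⁴)(+0.07) = 1.0 × 10⁻³ → stable
  241–257 m: −αΔT+βΔS = −(2.2 × 10⁻⁴)(-1.3)+(7.4 × 10⁻⁴)(+0.18) = 4.2 × 10⁻⁴ → stable
Every interval has Δρ > 0: the column is stably stratified throughout.

none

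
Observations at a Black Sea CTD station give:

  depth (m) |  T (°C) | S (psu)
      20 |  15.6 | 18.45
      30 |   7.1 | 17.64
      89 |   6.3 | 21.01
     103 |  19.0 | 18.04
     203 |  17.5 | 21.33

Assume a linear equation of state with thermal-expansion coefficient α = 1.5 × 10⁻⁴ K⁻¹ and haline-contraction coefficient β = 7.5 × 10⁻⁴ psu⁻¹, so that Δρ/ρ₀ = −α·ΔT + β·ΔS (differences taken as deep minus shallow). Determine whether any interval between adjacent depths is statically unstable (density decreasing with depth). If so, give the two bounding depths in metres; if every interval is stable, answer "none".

89–103 m

Evaluate Δρ/ρ₀ = −αΔT + βΔS across each adjacent pair:
  20–30 m: −αΔT+βΔS = −(1.5 × 10⁻⁴)(-8.5)+(7.5 × 10⁻⁴)(-0.81) = 6.7 × 10⁻⁴ → stable
  30–89 m: −αΔT+βΔS = −(1.5 × 10⁻⁴)(-0.8)+(7.5 × 10⁻⁴)(+3.37) = 2.6 × 10⁻³ → stable
  89–103 m: −αΔT+βΔS = −(1.5 × 10⁻⁴)(+12.7)+(7.5 × 10⁻⁴)(-2.97) = -4.1 × 10⁻³ → UNSTABLE
  103–203 m: −αΔT+βΔS = −(1.5 × 10⁻⁴)(-1.5)+(7.5 × 10⁻⁴)(+3.29) = 2.7 × 10⁻³ → stable
The 89–103 m interval has Δρ < 0: lighter water underlies denser water.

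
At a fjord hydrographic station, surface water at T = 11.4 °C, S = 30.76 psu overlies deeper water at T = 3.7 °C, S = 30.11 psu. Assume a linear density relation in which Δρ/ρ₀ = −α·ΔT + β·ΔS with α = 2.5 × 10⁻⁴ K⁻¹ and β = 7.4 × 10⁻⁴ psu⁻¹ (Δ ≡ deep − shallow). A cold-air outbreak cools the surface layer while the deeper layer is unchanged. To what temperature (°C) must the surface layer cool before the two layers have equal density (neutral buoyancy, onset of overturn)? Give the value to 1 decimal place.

5.6 °C

Neutral buoyancy requires Δρ = 0, i.e. −α(T_deep − T_surf′) + β(S_deep − S_surf) = 0.
T_surf′ = T_deep − (β/α)·ΔS = 3.7 − (7.4 × 10⁻⁴/2.5 × 10⁻⁴)·(-0.65) = 5.624 °C.
Cooling required: 11.4 − (5.624) = 5.776 °C.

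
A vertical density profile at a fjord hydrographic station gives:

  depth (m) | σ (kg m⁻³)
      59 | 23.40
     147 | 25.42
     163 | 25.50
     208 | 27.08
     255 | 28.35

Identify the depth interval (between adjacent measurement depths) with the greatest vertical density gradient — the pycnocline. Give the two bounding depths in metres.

163–208 m

Compute the density gradient over each adjacent pair:
  59–147 m: Δρ/Δz = 2.02/88 = 0.023 kg m⁻⁴
  147–163 m: Δρ/Δz = 0.08/16 = 5.0 × 10⁻³ kg m⁻⁴
  163–208 m: Δρ/Δz = 1.58/45 = 0.035 kg m⁻⁴
  208–255 m: Δρ/Δz = 1.27/47 = 0.027 kg m⁻⁴
The largest gradient is in the 163–208 m interval — the pycnocline.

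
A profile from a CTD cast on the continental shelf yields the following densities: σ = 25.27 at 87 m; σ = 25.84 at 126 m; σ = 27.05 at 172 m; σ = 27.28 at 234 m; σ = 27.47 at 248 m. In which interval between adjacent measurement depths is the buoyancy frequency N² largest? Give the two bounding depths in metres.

126–172 m

Compute the density gradient over each adjacent pair:
  87–126 m: Δρ/Δz = 0.57/39 = 0.015 kg m⁻⁴
  126–172 m: Δρ/Δz = 1.21/46 = 0.026 kg m⁻⁴
  172–234 m: Δρ/Δz = 0.23/62 = 3.7 × 10⁻³ kg m⁻⁴
  234–248 m: Δρ/Δz = 0.19/14 = 0.014 kg m⁻⁴
The largest gradient is in the 126–172 m interval — the pycnocline.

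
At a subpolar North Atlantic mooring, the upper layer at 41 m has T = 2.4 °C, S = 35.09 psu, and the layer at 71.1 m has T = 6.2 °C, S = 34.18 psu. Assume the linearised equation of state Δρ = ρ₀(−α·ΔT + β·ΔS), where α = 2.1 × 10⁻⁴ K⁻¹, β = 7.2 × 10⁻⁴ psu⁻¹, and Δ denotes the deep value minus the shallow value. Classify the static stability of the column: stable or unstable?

ΔT = 6.2 − 2.4 = +3.8 K and ΔS = 34.18 − 35.09 = -0.91 psu (deep − shallow).
−αΔT = -7.98 × 10⁻⁴; βΔS = -6.552 × 10⁻⁴; sum Δρ/ρ₀ = -1.4532 × 10⁻³.
Δρ/ρ₀ < 0, so Δρ < 0: deeper water is lighter → statically unstable; the column would overturn.

unstable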